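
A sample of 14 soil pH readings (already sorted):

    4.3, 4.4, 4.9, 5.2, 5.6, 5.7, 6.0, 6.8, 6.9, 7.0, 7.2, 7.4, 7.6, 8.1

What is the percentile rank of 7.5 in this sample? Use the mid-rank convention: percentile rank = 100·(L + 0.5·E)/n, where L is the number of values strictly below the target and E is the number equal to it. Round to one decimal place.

85.7

Count below 7.5: L = 12; count equal: E = 0; n = 14.
Percentile rank = 100·(12 + 0.5·0)/14 = 100·12/14 = 85.71.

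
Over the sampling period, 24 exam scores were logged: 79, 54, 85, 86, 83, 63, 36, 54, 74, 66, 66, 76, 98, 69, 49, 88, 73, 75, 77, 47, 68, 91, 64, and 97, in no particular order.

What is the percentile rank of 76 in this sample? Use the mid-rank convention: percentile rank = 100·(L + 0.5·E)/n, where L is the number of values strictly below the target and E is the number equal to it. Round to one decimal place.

Sorted: 36, 47, 49, 54, 54, 63, 64, 66, 66, 68, 69, 73, 74, 75, 76, 77, 79, 83, 85, 86, 88, 91, 97, 98.
Count below 76: L = 14; count equal: E = 1; n = 24.
Percentile rank = 100·(14 + 0.5·1)/24 = 100·14.5/24 = 60.42.

60.4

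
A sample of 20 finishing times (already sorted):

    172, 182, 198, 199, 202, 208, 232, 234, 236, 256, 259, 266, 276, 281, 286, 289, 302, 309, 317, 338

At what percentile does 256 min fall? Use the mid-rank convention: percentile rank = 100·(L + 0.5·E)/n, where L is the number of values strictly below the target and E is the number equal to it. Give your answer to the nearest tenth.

47.5

Count below 256: L = 9; count equal: E = 1; n = 20.
Percentile rank = 100·(9 + 0.5·1)/20 = 100·9.5/20 = 47.5.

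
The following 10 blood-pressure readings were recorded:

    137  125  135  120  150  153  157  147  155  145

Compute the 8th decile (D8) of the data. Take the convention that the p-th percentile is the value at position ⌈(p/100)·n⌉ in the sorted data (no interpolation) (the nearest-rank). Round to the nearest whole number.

Sorted: 120, 125, 135, 137, 145, 147, 150, 153, 155, 157.
n = 10.
Position = ⌈80/100 · 10⌉ = ⌈8⌉ = 8.
The value at rank 8 is 153.

153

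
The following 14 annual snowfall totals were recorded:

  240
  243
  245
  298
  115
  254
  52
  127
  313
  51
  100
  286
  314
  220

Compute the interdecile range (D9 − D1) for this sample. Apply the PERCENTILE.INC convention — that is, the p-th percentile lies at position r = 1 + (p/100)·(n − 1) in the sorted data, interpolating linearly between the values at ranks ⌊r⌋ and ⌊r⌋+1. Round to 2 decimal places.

Sorted: 51, 52, 100, 115, 127, 220, 240, 243, 245, 254, 286, 298, 313, 314.
n = 14.
P10: r = 2.3; ranks 2–3 are 52, 100; interpolating gives 66.4.
P90: r = 12.7; ranks 12–13 are 298, 313; interpolating gives 308.5.
Difference: 308.5 − 66.4 = 242.1.

242.10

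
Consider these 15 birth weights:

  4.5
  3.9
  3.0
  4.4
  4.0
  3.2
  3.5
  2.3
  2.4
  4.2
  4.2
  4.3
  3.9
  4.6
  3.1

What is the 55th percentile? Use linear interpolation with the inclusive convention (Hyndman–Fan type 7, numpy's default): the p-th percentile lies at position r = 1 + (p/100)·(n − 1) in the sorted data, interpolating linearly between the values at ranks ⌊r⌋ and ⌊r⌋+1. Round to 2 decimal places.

Sorted: 2.3, 2.4, 3.0, 3.1, 3.2, 3.5, 3.9, 3.9, 4.0, 4.2, 4.2, 4.3, 4.4, 4.5, 4.6.
n = 15.
r = 1 + (55/100)·(15 − 1) = 1 + 7.7 = 8.7.
Rank 8 is 3.9 and rank 9 is 4.0.
Interpolate: 3.9 + 0.7·(4.0 − 3.9) = 3.9 + 0.7·0.1 = 3.97.

3.97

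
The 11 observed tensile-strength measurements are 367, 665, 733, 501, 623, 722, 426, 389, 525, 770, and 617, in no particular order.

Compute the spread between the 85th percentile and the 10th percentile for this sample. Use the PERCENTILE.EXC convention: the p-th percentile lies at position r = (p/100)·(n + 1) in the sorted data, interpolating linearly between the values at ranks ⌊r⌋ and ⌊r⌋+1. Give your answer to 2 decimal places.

Sorted: 367, 389, 426, 501, 525, 617, 623, 665, 722, 733, 770.
n = 11.
P10: r = 1.2; ranks 1–2 are 367, 389; interpolating gives 371.4.
P85: r = 10.2; ranks 10–11 are 733, 770; interpolating gives 740.4.
Difference: 740.4 − 371.4 = 369.

369.00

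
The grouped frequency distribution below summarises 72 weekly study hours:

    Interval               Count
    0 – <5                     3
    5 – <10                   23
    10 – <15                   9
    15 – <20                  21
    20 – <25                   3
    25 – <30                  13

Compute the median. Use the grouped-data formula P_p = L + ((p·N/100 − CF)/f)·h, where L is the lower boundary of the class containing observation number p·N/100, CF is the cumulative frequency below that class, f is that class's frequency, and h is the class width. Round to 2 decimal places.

N = 72; target position k = 50/100 · 72 = 36.
Cumulative frequencies: 3, 26, 35, 56, 59, 72.
Observation 36 falls in the class 15 – <20.
L = 15, CF = 35, f = 21, h = 5.
P50 = 15 + ((36 − 35)/21)·5 = 15 + 0.238095 = 15.2381.

15.24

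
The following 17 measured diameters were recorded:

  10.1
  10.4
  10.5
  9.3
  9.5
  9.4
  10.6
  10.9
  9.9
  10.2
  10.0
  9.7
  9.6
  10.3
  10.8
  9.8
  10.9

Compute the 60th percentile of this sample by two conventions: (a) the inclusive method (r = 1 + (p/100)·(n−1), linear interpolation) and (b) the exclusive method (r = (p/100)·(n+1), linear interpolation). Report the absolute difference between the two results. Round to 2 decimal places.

0.02

Sorted: 9.3, 9.4, 9.5, 9.6, 9.7, 9.8, 9.9, 10.0, 10.1, 10.2, 10.3, 10.4, 10.5, 10.6, 10.8, 10.9, 10.9.
n = 17.
(a) r = 10.6; between ranks 10 (10.2) and 11 (10.3): 10.26.
(b) r = 10.8; between ranks 10 (10.2) and 11 (10.3): 10.28.
|10.26 − 10.28| = 0.02.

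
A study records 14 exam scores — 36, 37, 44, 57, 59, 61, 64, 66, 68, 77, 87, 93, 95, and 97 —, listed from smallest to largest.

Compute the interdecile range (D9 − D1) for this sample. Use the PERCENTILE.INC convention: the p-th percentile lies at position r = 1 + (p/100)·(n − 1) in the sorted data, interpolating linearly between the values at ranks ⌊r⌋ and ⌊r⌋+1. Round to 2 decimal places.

55.30

n = 14.
P10: r = 2.3; ranks 2–3 are 37, 44; interpolating gives 39.1.
P90: r = 12.7; ranks 12–13 are 93, 95; interpolating gives 94.4.
Difference: 94.4 − 39.1 = 55.3.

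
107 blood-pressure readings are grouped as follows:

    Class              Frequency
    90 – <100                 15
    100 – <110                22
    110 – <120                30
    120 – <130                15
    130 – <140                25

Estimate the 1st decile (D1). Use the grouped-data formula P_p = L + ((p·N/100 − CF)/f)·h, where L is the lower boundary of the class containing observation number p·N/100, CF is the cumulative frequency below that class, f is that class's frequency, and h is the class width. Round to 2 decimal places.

N = 107; target position k = 10/100 · 107 = 10.7.
Cumulative frequencies: 15, 37, 67, 82, 107.
Observation 10.7 falls in the class 90 – <100.
L = 90, CF = 0, f = 15, h = 10.
P10 = 90 + ((10.7 − 0)/15)·10 = 90 + 7.13333 = 97.1333.

97.13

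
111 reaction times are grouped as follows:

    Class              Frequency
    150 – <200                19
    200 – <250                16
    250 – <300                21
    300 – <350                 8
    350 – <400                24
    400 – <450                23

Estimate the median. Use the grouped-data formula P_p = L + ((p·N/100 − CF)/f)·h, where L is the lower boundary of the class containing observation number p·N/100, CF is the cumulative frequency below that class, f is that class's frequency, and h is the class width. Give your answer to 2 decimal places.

298.81

N = 111; target position k = 50/100 · 111 = 55.5.
Cumulative frequencies: 19, 35, 56, 64, 88, 111.
Observation 55.5 falls in the class 250 – <300.
L = 250, CF = 35, f = 21, h = 50.
P50 = 250 + ((55.5 − 35)/21)·50 = 250 + 48.8095 = 298.81.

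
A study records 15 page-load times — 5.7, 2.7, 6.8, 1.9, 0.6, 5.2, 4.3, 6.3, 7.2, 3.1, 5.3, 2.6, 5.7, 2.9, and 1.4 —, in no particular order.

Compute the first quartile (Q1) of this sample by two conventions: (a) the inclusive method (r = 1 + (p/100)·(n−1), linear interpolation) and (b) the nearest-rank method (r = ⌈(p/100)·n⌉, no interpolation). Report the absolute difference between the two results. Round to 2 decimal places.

Sorted: 0.6, 1.4, 1.9, 2.6, 2.7, 2.9, 3.1, 4.3, 5.2, 5.3, 5.7, 5.7, 6.3, 6.8, 7.2.
n = 15.
(a) r = 4.5; between ranks 4 (2.6) and 5 (2.7): 2.65.
(b) the nearest-rank method: rank 4 → 2.6.
|2.65 − 2.6| = 0.05.

0.05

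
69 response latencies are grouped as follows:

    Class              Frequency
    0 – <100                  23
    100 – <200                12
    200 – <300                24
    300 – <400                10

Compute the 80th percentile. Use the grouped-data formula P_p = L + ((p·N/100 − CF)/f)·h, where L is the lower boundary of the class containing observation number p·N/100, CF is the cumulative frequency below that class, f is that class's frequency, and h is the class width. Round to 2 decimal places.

284.17

N = 69; target position k = 80/100 · 69 = 55.2.
Cumulative frequencies: 23, 35, 59, 69.
Observation 55.2 falls in the class 200 – <300.
L = 200, CF = 35, f = 24, h = 100.
P80 = 200 + ((55.2 − 35)/24)·100 = 200 + 84.1667 = 284.167.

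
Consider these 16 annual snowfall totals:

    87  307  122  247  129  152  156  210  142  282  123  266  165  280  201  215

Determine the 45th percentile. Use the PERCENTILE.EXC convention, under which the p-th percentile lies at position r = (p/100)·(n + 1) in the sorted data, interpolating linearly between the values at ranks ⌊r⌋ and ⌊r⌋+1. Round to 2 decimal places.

161.85

Sorted: 87, 122, 123, 129, 142, 152, 156, 165, 201, 210, 215, 247, 266, 280, 282, 307.
n = 16.
r = (45/100)·(16 + 1) = 7.65.
Rank 7 is 156 and rank 8 is 165.
Interpolate: 156 + 0.65·(165 − 156) = 156 + 0.65·9 = 161.85.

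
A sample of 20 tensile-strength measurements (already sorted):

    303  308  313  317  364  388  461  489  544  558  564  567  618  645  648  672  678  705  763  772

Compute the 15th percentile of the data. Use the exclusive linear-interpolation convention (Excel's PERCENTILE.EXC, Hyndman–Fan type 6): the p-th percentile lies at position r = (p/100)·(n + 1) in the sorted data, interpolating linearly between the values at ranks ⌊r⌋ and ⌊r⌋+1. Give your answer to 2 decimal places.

313.60

n = 20.
r = (15/100)·(20 + 1) = 3.15.
Rank 3 is 313 and rank 4 is 317.
Interpolate: 313 + 0.15·(317 − 313) = 313 + 0.15·4 = 313.6.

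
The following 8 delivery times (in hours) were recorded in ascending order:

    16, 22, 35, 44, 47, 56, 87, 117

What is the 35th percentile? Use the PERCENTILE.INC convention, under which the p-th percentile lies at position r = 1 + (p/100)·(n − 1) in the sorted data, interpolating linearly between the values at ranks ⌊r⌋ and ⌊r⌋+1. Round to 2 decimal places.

n = 8.
r = 1 + (35/100)·(8 − 1) = 1 + 2.45 = 3.45.
Rank 3 is 35 and rank 4 is 44.
Interpolate: 35 + 0.45·(44 − 35) = 35 + 0.45·9 = 39.05.

39.05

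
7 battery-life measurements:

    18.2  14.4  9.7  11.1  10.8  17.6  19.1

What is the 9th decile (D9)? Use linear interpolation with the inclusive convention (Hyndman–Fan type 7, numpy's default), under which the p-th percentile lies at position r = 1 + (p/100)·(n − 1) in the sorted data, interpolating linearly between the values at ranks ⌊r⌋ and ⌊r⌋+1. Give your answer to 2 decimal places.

18.56

Sorted: 9.7, 10.8, 11.1, 14.4, 17.6, 18.2, 19.1.
n = 7.
r = 1 + (90/100)·(7 − 1) = 1 + 5.4 = 6.4.
Rank 6 is 18.2 and rank 7 is 19.1.
Interpolate: 18.2 + 0.4·(19.1 − 18.2) = 18.2 + 0.4·0.9 = 18.56.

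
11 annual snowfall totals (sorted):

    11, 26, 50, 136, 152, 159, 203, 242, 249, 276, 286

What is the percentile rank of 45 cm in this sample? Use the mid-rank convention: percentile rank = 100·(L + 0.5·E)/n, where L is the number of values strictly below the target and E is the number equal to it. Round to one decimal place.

18.2

Count below 45: L = 2; count equal: E = 0; n = 11.
Percentile rank = 100·(2 + 0.5·0)/11 = 100·2/11 = 18.18.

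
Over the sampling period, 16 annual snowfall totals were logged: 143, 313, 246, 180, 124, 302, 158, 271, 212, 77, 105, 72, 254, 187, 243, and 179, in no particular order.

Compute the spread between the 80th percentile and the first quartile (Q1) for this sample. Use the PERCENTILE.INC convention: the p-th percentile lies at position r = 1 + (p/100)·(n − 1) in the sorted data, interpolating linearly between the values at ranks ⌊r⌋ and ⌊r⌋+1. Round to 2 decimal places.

115.75

Sorted: 72, 77, 105, 124, 143, 158, 179, 180, 187, 212, 243, 246, 254, 271, 302, 313.
n = 16.
P25: r = 4.75; ranks 4–5 are 124, 143; interpolating gives 138.25.
P80: r = 13 (integer) → 254.
Difference: 254 − 138.25 = 115.75.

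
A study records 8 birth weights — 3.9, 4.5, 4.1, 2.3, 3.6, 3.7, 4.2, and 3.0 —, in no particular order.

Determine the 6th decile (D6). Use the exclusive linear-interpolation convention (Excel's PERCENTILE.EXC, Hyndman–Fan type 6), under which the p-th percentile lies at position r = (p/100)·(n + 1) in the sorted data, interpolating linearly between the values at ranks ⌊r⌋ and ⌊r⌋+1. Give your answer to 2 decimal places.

3.98

Sorted: 2.3, 3.0, 3.6, 3.7, 3.9, 4.1, 4.2, 4.5.
n = 8.
r = (60/100)·(8 + 1) = 5.4.
Rank 5 is 3.9 and rank 6 is 4.1.
Interpolate: 3.9 + 0.4·(4.1 − 3.9) = 3.9 + 0.4·0.2 = 3.98.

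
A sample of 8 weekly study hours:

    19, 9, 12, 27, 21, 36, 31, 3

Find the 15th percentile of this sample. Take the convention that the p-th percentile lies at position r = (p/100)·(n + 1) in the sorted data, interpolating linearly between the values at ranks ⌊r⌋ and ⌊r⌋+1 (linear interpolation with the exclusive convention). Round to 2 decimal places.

Sorted: 3, 9, 12, 19, 21, 27, 31, 36.
n = 8.
r = (15/100)·(8 + 1) = 1.35.
Rank 1 is 3 and rank 2 is 9.
Interpolate: 3 + 0.35·(9 − 3) = 3 + 0.35·6 = 5.1.

5.10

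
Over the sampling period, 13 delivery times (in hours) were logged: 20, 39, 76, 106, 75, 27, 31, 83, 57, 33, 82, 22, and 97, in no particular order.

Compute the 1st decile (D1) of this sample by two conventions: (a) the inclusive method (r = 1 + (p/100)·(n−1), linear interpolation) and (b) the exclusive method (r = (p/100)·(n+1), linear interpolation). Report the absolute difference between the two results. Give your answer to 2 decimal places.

2.20

Sorted: 20, 22, 27, 31, 33, 39, 57, 75, 76, 82, 83, 97, 106.
n = 13.
(a) r = 2.2; between ranks 2 (22) and 3 (27): 23.
(b) r = 1.4; between ranks 1 (20) and 2 (22): 20.8.
|23 − 20.8| = 2.2.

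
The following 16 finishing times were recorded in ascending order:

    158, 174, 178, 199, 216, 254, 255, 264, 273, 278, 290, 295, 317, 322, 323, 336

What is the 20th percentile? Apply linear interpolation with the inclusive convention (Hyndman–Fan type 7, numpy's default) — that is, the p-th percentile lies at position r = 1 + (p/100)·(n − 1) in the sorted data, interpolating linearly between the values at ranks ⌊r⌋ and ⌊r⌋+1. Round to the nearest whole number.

n = 16.
r = 1 + (20/100)·(16 − 1) = 1 + 3 = 4.
r is an integer, so P20 is the value at rank 4: 199.

199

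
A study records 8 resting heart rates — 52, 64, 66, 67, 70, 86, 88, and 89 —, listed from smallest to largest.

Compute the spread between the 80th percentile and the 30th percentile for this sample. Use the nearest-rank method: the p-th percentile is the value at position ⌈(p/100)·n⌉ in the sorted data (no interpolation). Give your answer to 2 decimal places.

n = 8.
P30: rank ⌈30/100·8⌉ = 3 → 66.
P80: rank ⌈80/100·8⌉ = 7 → 88.
Difference: 88 − 66 = 22.

22.00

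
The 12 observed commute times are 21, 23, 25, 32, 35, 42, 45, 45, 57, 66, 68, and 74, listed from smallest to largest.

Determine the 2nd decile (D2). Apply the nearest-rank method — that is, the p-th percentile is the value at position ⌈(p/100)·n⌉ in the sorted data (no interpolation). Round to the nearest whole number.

25

n = 12.
Position = ⌈20/100 · 12⌉ = ⌈2.4⌉ = 3.
The value at rank 3 is 25.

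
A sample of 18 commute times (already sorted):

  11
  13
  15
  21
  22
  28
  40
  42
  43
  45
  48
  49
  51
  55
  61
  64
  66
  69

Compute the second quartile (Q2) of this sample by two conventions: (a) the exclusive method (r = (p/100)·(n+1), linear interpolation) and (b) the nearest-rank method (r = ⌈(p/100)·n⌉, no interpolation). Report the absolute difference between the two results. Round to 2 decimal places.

n = 18.
(a) r = 9.5; between ranks 9 (43) and 10 (45): 44.
(b) the nearest-rank method: rank 9 → 43.
|44 − 43| = 1.

1.00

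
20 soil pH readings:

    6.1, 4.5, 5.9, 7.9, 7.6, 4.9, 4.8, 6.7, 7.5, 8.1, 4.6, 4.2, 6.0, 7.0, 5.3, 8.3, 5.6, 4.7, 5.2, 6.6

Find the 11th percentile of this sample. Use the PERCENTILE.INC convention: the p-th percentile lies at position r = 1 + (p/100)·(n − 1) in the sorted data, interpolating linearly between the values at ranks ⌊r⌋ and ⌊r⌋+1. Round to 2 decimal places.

4.61

Sorted: 4.2, 4.5, 4.6, 4.7, 4.8, 4.9, 5.2, 5.3, 5.6, 5.9, 6.0, 6.1, 6.6, 6.7, 7.0, 7.5, 7.6, 7.9, 8.1, 8.3.
n = 20.
r = 1 + (11/100)·(20 − 1) = 1 + 2.09 = 3.09.
Rank 3 is 4.6 and rank 4 is 4.7.
Interpolate: 4.6 + 0.09·(4.7 − 4.6) = 4.6 + 0.09·0.1 = 4.609.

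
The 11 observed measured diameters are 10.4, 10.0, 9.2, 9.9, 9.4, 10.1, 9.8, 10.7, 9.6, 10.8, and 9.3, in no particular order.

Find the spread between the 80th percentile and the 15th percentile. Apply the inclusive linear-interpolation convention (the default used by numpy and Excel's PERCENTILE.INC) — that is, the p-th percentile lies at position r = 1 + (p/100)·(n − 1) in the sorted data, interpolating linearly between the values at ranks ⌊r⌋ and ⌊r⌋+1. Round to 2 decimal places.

Sorted: 9.2, 9.3, 9.4, 9.6, 9.8, 9.9, 10.0, 10.1, 10.4, 10.7, 10.8.
n = 11.
P15: r = 2.5; ranks 2–3 are 9.3, 9.4; interpolating gives 9.35.
P80: r = 9 (integer) → 10.4.
Difference: 10.4 − 9.35 = 1.05.

1.05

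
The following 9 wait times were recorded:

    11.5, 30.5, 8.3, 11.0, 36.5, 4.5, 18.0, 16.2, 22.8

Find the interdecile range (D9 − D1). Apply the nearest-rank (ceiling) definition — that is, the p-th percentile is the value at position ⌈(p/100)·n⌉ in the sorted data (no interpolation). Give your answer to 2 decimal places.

32.00

Sorted: 4.5, 8.3, 11.0, 11.5, 16.2, 18.0, 22.8, 30.5, 36.5.
n = 9.
P10: rank ⌈10/100·9⌉ = 1 → 4.5.
P90: rank ⌈90/100·9⌉ = 9 → 36.5.
Difference: 36.5 − 4.5 = 32.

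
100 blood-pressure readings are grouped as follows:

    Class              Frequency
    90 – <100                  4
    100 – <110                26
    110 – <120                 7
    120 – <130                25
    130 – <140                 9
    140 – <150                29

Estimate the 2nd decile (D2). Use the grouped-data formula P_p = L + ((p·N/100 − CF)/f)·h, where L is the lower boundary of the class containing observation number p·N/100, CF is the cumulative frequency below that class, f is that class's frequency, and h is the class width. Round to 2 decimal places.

106.15

N = 100; target position k = 20/100 · 100 = 20.
Cumulative frequencies: 4, 30, 37, 62, 71, 100.
Observation 20 falls in the class 100 – <110.
L = 100, CF = 4, f = 26, h = 10.
P20 = 100 + ((20 − 4)/26)·10 = 100 + 6.15385 = 106.154.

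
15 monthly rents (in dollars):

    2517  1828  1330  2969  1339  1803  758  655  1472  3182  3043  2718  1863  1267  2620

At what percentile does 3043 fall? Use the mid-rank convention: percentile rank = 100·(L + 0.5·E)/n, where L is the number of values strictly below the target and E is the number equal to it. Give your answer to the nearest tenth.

90.0

Sorted: 655, 758, 1267, 1330, 1339, 1472, 1803, 1828, 1863, 2517, 2620, 2718, 2969, 3043, 3182.
Count below 3043: L = 13; count equal: E = 1; n = 15.
Percentile rank = 100·(13 + 0.5·1)/15 = 100·13.5/15 = 90.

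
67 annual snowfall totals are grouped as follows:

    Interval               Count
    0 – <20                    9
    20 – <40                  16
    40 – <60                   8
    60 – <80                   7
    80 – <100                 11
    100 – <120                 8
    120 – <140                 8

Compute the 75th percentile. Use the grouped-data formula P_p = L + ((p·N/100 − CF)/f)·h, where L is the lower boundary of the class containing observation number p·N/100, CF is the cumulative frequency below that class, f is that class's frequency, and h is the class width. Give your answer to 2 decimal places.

N = 67; target position k = 75/100 · 67 = 50.25.
Cumulative frequencies: 9, 25, 33, 40, 51, 59, 67.
Observation 50.25 falls in the class 80 – <100.
L = 80, CF = 40, f = 11, h = 20.
P75 = 80 + ((50.25 − 40)/11)·20 = 80 + 18.6364 = 98.6364.

98.64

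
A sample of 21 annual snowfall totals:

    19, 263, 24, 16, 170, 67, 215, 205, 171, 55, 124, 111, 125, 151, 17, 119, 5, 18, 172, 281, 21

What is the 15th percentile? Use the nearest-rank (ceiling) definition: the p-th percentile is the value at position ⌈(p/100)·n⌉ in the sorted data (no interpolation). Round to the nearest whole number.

18

Sorted: 5, 16, 17, 18, 19, 21, 24, 55, 67, 111, 119, 124, 125, 151, 170, 171, 172, 205, 215, 263, 281.
n = 21.
Position = ⌈15/100 · 21⌉ = ⌈3.15⌉ = 4.
The value at rank 4 is 18.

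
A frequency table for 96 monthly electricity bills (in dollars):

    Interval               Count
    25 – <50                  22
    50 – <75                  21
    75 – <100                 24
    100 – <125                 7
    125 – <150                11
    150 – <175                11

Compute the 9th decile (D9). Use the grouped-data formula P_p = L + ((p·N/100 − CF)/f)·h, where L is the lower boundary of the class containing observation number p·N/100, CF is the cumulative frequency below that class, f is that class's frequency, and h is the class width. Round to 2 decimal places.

153.18

N = 96; target position k = 90/100 · 96 = 86.4.
Cumulative frequencies: 22, 43, 67, 74, 85, 96.
Observation 86.4 falls in the class 150 – <175.
L = 150, CF = 85, f = 11, h = 25.
P90 = 150 + ((86.4 − 85)/11)·25 = 150 + 3.18182 = 153.182.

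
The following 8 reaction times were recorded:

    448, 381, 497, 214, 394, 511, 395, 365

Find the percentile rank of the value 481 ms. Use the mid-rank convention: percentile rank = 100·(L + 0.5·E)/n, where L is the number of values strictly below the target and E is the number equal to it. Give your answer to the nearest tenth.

75.0

Sorted: 214, 365, 381, 394, 395, 448, 497, 511.
Count below 481: L = 6; count equal: E = 0; n = 8.
Percentile rank = 100·(6 + 0.5·0)/8 = 100·6/8 = 75.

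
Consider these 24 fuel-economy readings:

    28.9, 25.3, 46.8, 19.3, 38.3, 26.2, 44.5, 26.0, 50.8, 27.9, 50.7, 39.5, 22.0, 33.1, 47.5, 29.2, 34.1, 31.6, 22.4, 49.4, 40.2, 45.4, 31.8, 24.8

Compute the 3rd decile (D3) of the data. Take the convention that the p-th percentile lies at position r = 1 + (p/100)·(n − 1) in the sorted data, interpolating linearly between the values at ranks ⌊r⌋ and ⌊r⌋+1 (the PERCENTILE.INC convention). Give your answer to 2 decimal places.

27.73

Sorted: 19.3, 22.0, 22.4, 24.8, 25.3, 26.0, 26.2, 27.9, 28.9, 29.2, 31.6, 31.8, 33.1, 34.1, 38.3, 39.5, 40.2, 44.5, 45.4, 46.8, 47.5, 49.4, 50.7, 50.8.
n = 24.
r = 1 + (30/100)·(24 − 1) = 1 + 6.9 = 7.9.
Rank 7 is 26.2 and rank 8 is 27.9.
Interpolate: 26.2 + 0.9·(27.9 − 26.2) = 26.2 + 0.9·1.7 = 27.73.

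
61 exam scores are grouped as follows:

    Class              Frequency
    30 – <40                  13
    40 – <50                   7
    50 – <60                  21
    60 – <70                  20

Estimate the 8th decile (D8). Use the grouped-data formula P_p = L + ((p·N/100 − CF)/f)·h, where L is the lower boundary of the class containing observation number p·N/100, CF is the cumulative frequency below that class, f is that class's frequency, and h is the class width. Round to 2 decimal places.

N = 61; target position k = 80/100 · 61 = 48.8.
Cumulative frequencies: 13, 20, 41, 61.
Observation 48.8 falls in the class 60 – <70.
L = 60, CF = 41, f = 20, h = 10.
P80 = 60 + ((48.8 − 41)/20)·10 = 60 + 3.9 = 63.9.

63.90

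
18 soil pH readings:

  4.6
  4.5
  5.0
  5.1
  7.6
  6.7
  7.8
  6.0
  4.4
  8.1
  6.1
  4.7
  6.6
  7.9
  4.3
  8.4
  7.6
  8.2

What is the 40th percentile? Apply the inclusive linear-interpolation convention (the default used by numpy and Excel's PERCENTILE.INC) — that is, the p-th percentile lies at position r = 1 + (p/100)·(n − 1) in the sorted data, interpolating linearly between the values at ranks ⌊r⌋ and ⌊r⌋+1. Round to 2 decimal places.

5.82

Sorted: 4.3, 4.4, 4.5, 4.6, 4.7, 5.0, 5.1, 6.0, 6.1, 6.6, 6.7, 7.6, 7.6, 7.8, 7.9, 8.1, 8.2, 8.4.
n = 18.
r = 1 + (40/100)·(18 − 1) = 1 + 6.8 = 7.8.
Rank 7 is 5.1 and rank 8 is 6.0.
Interpolate: 5.1 + 0.8·(6.0 − 5.1) = 5.1 + 0.8·0.9 = 5.82.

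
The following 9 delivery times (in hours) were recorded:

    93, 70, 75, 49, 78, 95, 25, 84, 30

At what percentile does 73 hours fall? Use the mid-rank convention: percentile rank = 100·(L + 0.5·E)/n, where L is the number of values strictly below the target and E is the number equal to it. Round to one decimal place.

44.4

Sorted: 25, 30, 49, 70, 75, 78, 84, 93, 95.
Count below 73: L = 4; count equal: E = 0; n = 9.
Percentile rank = 100·(4 + 0.5·0)/9 = 100·4/9 = 44.44.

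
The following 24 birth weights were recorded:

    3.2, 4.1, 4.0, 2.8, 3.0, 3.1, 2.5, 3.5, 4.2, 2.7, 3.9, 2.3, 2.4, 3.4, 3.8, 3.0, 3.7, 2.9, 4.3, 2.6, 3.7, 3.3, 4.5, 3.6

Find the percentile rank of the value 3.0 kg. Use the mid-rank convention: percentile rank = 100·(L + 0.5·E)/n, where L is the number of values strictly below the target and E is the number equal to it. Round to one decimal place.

Sorted: 2.3, 2.4, 2.5, 2.6, 2.7, 2.8, 2.9, 3.0, 3.0, 3.1, 3.2, 3.3, 3.4, 3.5, 3.6, 3.7, 3.7, 3.8, 3.9, 4.0, 4.1, 4.2, 4.3, 4.5.
Count below 3.0: L = 7; count equal: E = 2; n = 24.
Percentile rank = 100·(7 + 0.5·2)/24 = 100·8/24 = 33.33.

33.3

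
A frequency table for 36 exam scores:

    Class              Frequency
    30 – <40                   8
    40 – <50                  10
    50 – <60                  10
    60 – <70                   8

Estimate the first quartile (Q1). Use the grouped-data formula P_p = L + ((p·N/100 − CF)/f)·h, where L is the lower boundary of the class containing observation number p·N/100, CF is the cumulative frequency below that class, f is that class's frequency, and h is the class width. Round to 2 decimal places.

N = 36; target position k = 25/100 · 36 = 9.
Cumulative frequencies: 8, 18, 28, 36.
Observation 9 falls in the class 40 – <50.
L = 40, CF = 8, f = 10, h = 10.
P25 = 40 + ((9 − 8)/10)·10 = 40 + 1 = 41.

41.00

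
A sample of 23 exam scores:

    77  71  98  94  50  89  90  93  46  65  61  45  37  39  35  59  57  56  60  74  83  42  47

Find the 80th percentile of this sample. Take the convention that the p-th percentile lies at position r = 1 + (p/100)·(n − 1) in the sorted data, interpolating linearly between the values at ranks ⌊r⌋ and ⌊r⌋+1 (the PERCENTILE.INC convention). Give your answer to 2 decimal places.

86.60

Sorted: 35, 37, 39, 42, 45, 46, 47, 50, 56, 57, 59, 60, 61, 65, 71, 74, 77, 83, 89, 90, 93, 94, 98.
n = 23.
r = 1 + (80/100)·(23 − 1) = 1 + 17.6 = 18.6.
Rank 18 is 83 and rank 19 is 89.
Interpolate: 83 + 0.6·(89 − 83) = 83 + 0.6·6 = 86.6.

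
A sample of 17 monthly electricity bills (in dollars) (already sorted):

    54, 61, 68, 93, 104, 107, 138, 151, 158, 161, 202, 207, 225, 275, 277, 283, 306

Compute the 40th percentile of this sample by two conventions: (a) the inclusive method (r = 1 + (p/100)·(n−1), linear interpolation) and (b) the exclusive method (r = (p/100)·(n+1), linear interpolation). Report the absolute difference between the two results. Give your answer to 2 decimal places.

n = 17.
(a) r = 7.4; between ranks 7 (138) and 8 (151): 143.2.
(b) r = 7.2; between ranks 7 (138) and 8 (151): 140.6.
|143.2 − 140.6| = 2.6.

2.60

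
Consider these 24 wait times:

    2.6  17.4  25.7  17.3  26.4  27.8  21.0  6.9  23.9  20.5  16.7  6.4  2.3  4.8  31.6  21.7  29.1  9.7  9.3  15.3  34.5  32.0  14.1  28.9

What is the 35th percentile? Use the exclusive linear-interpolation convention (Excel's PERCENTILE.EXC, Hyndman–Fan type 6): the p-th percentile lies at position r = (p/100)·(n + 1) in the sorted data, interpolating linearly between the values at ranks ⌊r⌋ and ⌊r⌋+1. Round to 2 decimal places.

Sorted: 2.3, 2.6, 4.8, 6.4, 6.9, 9.3, 9.7, 14.1, 15.3, 16.7, 17.3, 17.4, 20.5, 21.0, 21.7, 23.9, 25.7, 26.4, 27.8, 28.9, 29.1, 31.6, 32.0, 34.5.
n = 24.
r = (35/100)·(24 + 1) = 8.75.
Rank 8 is 14.1 and rank 9 is 15.3.
Interpolate: 14.1 + 0.75·(15.3 − 14.1) = 14.1 + 0.75·1.2 = 15.

15.00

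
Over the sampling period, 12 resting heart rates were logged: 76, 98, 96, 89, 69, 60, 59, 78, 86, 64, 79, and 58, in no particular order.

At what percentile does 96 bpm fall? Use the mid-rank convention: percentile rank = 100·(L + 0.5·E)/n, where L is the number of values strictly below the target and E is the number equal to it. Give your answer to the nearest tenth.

Sorted: 58, 59, 60, 64, 69, 76, 78, 79, 86, 89, 96, 98.
Count below 96: L = 10; count equal: E = 1; n = 12.
Percentile rank = 100·(10 + 0.5·1)/12 = 100·10.5/12 = 87.5.

87.5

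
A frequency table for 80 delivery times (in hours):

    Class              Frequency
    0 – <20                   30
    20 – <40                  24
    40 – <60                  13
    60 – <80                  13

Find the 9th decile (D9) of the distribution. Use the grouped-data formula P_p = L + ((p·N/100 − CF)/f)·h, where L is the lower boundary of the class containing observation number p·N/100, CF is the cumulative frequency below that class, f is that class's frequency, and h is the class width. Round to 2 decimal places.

N = 80; target position k = 90/100 · 80 = 72.
Cumulative frequencies: 30, 54, 67, 80.
Observation 72 falls in the class 60 – <80.
L = 60, CF = 67, f = 13, h = 20.
P90 = 60 + ((72 − 67)/13)·20 = 60 + 7.69231 = 67.6923.

67.69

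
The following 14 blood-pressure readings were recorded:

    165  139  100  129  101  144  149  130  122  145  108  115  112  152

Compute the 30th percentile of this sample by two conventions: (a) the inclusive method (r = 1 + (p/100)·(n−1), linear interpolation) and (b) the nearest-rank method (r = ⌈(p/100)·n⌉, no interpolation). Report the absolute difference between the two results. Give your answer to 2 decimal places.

Sorted: 100, 101, 108, 112, 115, 122, 129, 130, 139, 144, 145, 149, 152, 165.
n = 14.
(a) r = 4.9; between ranks 4 (112) and 5 (115): 114.7.
(b) the nearest-rank method: rank 5 → 115.
|114.7 − 115| = 0.3.

0.30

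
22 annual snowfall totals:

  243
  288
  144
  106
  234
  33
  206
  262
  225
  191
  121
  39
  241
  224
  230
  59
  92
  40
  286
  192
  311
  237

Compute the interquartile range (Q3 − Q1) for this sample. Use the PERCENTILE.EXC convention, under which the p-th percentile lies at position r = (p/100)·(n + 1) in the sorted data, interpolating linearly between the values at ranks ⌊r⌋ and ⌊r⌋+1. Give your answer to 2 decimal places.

139.00

Sorted: 33, 39, 40, 59, 92, 106, 121, 144, 191, 192, 206, 224, 225, 230, 234, 237, 241, 243, 262, 286, 288, 311.
n = 22.
P25: r = 5.75; ranks 5–6 are 92, 106; interpolating gives 102.5.
P75: r = 17.25; ranks 17–18 are 241, 243; interpolating gives 241.5.
Difference: 241.5 − 102.5 = 139.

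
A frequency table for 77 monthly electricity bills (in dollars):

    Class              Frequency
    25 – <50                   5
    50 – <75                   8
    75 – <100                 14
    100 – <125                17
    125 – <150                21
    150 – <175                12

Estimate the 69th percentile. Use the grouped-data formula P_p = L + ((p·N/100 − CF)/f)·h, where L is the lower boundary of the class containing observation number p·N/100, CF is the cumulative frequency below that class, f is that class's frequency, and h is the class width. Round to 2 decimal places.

N = 77; target position k = 69/100 · 77 = 53.13.
Cumulative frequencies: 5, 13, 27, 44, 65, 77.
Observation 53.13 falls in the class 125 – <150.
L = 125, CF = 44, f = 21, h = 25.
P69 = 125 + ((53.13 − 44)/21)·25 = 125 + 10.869 = 135.869.

135.87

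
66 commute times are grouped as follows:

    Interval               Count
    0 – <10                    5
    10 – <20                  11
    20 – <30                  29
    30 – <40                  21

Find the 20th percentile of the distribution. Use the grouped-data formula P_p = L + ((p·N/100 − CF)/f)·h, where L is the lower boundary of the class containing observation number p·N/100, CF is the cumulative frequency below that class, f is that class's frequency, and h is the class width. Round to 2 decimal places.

17.45

N = 66; target position k = 20/100 · 66 = 13.2.
Cumulative frequencies: 5, 16, 45, 66.
Observation 13.2 falls in the class 10 – <20.
L = 10, CF = 5, f = 11, h = 10.
P20 = 10 + ((13.2 − 5)/11)·10 = 10 + 7.45455 = 17.4545.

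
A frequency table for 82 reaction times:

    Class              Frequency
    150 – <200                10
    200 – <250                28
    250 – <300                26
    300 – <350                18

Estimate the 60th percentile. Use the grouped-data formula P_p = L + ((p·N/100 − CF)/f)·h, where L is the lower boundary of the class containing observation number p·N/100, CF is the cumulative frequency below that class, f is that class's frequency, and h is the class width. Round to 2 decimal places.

271.54

N = 82; target position k = 60/100 · 82 = 49.2.
Cumulative frequencies: 10, 38, 64, 82.
Observation 49.2 falls in the class 250 – <300.
L = 250, CF = 38, f = 26, h = 50.
P60 = 250 + ((49.2 − 38)/26)·50 = 250 + 21.5385 = 271.538.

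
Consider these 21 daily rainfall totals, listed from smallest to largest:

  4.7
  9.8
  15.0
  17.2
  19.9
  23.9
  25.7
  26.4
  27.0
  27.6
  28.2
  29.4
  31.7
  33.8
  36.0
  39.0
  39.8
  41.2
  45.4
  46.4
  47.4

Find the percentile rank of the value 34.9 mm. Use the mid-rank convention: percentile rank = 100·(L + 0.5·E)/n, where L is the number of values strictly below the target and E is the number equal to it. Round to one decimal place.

Count below 34.9: L = 14; count equal: E = 0; n = 21.
Percentile rank = 100·(14 + 0.5·0)/21 = 100·14/21 = 66.67.

66.7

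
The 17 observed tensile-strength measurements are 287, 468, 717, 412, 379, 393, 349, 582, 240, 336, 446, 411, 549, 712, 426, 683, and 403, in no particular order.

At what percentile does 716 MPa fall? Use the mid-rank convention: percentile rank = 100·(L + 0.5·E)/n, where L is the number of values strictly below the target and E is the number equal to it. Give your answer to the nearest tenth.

Sorted: 240, 287, 336, 349, 379, 393, 403, 411, 412, 426, 446, 468, 549, 582, 683, 712, 717.
Count below 716: L = 16; count equal: E = 0; n = 17.
Percentile rank = 100·(16 + 0.5·0)/17 = 100·16/17 = 94.12.

94.1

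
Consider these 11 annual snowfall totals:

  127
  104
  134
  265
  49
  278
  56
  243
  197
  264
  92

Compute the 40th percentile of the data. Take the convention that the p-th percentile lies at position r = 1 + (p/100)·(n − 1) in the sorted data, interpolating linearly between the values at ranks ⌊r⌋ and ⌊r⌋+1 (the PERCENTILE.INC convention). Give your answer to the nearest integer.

Sorted: 49, 56, 92, 104, 127, 134, 197, 243, 264, 265, 278.
n = 11.
r = 1 + (40/100)·(11 − 1) = 1 + 4 = 5.
r is an integer, so P40 is the value at rank 5: 127.

127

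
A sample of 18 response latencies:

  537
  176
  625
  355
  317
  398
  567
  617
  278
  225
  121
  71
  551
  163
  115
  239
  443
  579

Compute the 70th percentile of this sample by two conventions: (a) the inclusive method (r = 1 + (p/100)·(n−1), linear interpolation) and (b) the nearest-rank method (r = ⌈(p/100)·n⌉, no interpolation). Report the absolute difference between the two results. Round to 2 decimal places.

Sorted: 71, 115, 121, 163, 176, 225, 239, 278, 317, 355, 398, 443, 537, 551, 567, 579, 617, 625.
n = 18.
(a) r = 12.9; between ranks 12 (443) and 13 (537): 527.6.
(b) the nearest-rank method: rank 13 → 537.
|527.6 − 537| = 9.4.

9.40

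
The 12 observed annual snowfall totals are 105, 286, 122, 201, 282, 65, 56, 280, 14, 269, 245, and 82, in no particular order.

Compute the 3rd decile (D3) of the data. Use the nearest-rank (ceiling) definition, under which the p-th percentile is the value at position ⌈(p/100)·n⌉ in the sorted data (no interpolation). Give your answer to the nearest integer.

Sorted: 14, 56, 65, 82, 105, 122, 201, 245, 269, 280, 282, 286.
n = 12.
Position = ⌈30/100 · 12⌉ = ⌈3.6⌉ = 4.
The value at rank 4 is 82.

82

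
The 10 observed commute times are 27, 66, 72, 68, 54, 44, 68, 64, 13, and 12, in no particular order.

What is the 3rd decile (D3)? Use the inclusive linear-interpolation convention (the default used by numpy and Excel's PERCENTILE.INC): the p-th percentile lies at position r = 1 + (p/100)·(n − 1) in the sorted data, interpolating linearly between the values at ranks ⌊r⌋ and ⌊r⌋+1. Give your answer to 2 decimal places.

38.90

Sorted: 12, 13, 27, 44, 54, 64, 66, 68, 68, 72.
n = 10.
r = 1 + (30/100)·(10 − 1) = 1 + 2.7 = 3.7.
Rank 3 is 27 and rank 4 is 44.
Interpolate: 27 + 0.7·(44 − 27) = 27 + 0.7·17 = 38.9.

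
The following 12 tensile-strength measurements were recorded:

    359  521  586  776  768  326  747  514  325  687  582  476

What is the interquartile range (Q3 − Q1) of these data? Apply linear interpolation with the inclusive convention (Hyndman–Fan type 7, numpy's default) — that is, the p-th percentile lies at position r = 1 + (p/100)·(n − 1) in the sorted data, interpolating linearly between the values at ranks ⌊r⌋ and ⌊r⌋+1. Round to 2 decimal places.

Sorted: 325, 326, 359, 476, 514, 521, 582, 586, 687, 747, 768, 776.
n = 12.
P25: r = 3.75; ranks 3–4 are 359, 476; interpolating gives 446.75.
P75: r = 9.25; ranks 9–10 are 687, 747; interpolating gives 702.
Difference: 702 − 446.75 = 255.25.

255.25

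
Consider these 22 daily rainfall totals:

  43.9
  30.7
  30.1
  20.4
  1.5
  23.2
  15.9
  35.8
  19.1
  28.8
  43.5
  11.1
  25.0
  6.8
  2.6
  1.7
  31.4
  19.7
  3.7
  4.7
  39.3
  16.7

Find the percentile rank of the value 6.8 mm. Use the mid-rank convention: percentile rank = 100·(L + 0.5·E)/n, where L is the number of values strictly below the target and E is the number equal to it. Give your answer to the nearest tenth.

Sorted: 1.5, 1.7, 2.6, 3.7, 4.7, 6.8, 11.1, 15.9, 16.7, 19.1, 19.7, 20.4, 23.2, 25.0, 28.8, 30.1, 30.7, 31.4, 35.8, 39.3, 43.5, 43.9.
Count below 6.8: L = 5; count equal: E = 1; n = 22.
Percentile rank = 100·(5 + 0.5·1)/22 = 100·5.5/22 = 25.

25.0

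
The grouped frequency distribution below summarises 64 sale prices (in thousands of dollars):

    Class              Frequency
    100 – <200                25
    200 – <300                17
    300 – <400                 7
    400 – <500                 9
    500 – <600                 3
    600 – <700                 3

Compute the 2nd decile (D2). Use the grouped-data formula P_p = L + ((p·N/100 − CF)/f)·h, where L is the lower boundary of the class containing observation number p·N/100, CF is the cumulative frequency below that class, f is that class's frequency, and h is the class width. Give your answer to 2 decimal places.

N = 64; target position k = 20/100 · 64 = 12.8.
Cumulative frequencies: 25, 42, 49, 58, 61, 64.
Observation 12.8 falls in the class 100 – <200.
L = 100, CF = 0, f = 25, h = 100.
P20 = 100 + ((12.8 − 0)/25)·100 = 100 + 51.2 = 151.2.

151.20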